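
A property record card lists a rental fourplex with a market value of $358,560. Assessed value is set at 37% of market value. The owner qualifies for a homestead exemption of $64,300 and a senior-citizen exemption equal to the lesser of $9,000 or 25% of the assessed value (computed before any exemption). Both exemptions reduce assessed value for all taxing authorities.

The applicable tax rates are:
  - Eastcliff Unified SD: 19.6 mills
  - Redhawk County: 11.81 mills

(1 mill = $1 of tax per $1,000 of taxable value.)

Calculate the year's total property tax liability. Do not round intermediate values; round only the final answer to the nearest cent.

$1,864.72

Assessed value = $358,560 × 0.37 = $132,667.2
Senior-citizen exemption = min($9,000, 25% × $132,667.2) = min($9,000, $33,166.8) = $9,000 (dollar cap binds)
Taxable value = $132,667.2 − $64,300 − $9,000 = $59,367.2
Eastcliff Unified SD: $59,367.2 × 0.0196 = $1,163.59712
Redhawk County: $59,367.2 × 0.01181 = $701.126632
Total = $1,864.723752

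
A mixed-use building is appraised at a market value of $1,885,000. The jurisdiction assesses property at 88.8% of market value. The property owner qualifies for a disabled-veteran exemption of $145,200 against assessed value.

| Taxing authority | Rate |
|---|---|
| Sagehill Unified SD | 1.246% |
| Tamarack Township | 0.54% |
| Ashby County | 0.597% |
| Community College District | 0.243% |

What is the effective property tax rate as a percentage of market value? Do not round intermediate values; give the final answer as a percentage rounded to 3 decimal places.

2.130%

Assessed value = $1,885,000 × 0.888 = $1,673,880
Taxable value = $1,673,880 − $145,200 = $1,528,680
Sagehill Unified SD: $1,528,680 × 0.01246 = $19,047.3528
Tamarack Township: $1,528,680 × 0.0054 = $8,254.872
Ashby County: $1,528,680 × 0.00597 = $9,126.2196
Community College District: $1,528,680 × 0.00243 = $3,714.6924
Total tax = $40,143.1368
Effective rate = $40,143.1368 ÷ $1,885,000 = 2.130% of market value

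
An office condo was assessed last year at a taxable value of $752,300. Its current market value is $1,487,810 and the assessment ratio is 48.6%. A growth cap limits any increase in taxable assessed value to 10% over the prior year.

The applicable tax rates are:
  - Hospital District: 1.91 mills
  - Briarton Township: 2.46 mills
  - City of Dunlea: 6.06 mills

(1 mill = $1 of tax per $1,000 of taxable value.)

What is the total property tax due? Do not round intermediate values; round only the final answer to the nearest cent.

$7,541.68

Uncapped assessed value = $1,487,810 × 0.486 = $723,075.66
Cap limit = $752,300 × 1.1 = $827,530
Taxable assessed value = min($723,075.66, $827,530) = $723,075.66 (cap does not bind)
Hospital District: $723,075.66 × 0.00191 = $1,381.0745106
Briarton Township: $723,075.66 × 0.00246 = $1,778.7661236
City of Dunlea: $723,075.66 × 0.00606 = $4,381.8384996
Total = $7,541.6791338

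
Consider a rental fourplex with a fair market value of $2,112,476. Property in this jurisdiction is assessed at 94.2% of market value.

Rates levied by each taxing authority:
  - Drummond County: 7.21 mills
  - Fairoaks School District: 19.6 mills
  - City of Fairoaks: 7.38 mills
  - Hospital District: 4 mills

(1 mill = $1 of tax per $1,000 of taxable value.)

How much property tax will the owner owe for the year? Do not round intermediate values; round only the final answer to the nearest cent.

Assessed value = $2,112,476 × 0.942 = $1,989,952.392
Drummond County: $1,989,952.392 × 0.00721 = $14,347.55674632
Fairoaks School District: $1,989,952.392 × 0.0196 = $39,003.0668832
City of Fairoaks: $1,989,952.392 × 0.00738 = $14,685.84865296
Hospital District: $1,989,952.392 × 0.004 = $7,959.809568
Total = $14,347.55674632 + $39,003.0668832 + $14,685.84865296 + $7,959.809568 = $75,996.28185048

$75,996.28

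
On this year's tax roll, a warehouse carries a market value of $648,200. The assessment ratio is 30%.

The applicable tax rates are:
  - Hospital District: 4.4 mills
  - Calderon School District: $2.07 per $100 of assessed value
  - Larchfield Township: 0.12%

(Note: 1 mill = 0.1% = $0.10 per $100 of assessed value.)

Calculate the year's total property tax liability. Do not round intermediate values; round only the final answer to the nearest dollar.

$5,114

Assessed value = $648,200 × 0.3 = $194,460
Hospital District: $194,460 × 0.0044 = $855.624
Calderon School District: $194,460 × 0.0207 = $4,025.322
Larchfield Township: $194,460 × 0.0012 = $233.352
Total = $5,114.298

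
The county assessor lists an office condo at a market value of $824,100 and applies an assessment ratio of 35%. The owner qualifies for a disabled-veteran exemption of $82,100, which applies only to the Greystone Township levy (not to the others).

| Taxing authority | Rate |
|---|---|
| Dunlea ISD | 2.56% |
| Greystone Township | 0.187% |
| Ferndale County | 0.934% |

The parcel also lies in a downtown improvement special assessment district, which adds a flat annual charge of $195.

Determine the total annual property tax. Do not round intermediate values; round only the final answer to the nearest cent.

Assessed value = $824,100 × 0.35 = $288,435
Dunlea ISD: $288,435 × 0.0256 = $7,383.936
Greystone Township: ($288,435 − $82,100) × 0.00187 = $206,335 × 0.00187 = $385.84645
Ferndale County: $288,435 × 0.00934 = $2,693.9829
Levies subtotal = $10,463.76535
Total = $10,463.76535 + $195 = $10,658.76535

$10,658.77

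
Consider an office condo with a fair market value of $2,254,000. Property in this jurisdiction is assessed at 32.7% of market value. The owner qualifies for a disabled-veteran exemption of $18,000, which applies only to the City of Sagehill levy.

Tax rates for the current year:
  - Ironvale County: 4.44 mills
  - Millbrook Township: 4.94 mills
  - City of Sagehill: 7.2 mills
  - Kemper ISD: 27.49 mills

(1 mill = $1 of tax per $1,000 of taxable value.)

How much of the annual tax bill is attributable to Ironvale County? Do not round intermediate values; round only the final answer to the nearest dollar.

$3,273

Assessed value = $2,254,000 × 0.327 = $737,058
Ironvale County taxable value = $737,058 (exemption does not apply)
Ironvale County levy = $737,058 × 0.00444 = $3,272.53752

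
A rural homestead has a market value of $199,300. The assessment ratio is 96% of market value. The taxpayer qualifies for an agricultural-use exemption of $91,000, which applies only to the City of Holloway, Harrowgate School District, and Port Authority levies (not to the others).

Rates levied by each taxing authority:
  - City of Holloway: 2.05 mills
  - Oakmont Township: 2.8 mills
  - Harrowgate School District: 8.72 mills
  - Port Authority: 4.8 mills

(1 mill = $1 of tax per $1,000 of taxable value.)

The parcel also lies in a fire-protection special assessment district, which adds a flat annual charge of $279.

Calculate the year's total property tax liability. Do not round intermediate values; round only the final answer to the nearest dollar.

$2,377

Assessed value = $199,300 × 0.96 = $191,328
City of Holloway: ($191,328 − $91,000) × 0.00205 = $100,328 × 0.00205 = $205.6724
Oakmont Township: $191,328 × 0.0028 = $535.7184
Harrowgate School District: ($191,328 − $91,000) × 0.00872 = $100,328 × 0.00872 = $874.86016
Port Authority: ($191,328 − $91,000) × 0.0048 = $100,328 × 0.0048 = $481.5744
Levies subtotal = $2,097.82536
Total = $2,097.82536 + $279 = $2,376.82536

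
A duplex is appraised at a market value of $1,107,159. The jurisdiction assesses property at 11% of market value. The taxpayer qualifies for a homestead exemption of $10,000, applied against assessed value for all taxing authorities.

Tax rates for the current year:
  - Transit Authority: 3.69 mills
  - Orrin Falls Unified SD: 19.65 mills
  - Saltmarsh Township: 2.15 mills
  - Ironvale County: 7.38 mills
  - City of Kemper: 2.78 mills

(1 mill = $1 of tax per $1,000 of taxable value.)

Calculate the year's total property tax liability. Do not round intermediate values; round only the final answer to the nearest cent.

Assessed value = $1,107,159 × 0.11 = $121,787.49
Taxable value = $121,787.49 − $10,000 = $111,787.49
Transit Authority: $111,787.49 × 0.00369 = $412.4958381
Orrin Falls Unified SD: $111,787.49 × 0.01965 = $2,196.6241785
Saltmarsh Township: $111,787.49 × 0.00215 = $240.3431035
Ironvale County: $111,787.49 × 0.00738 = $824.9916762
City of Kemper: $111,787.49 × 0.00278 = $310.7692222
Total = $412.4958381 + $2,196.6241785 + $240.3431035 + $824.9916762 + $310.7692222 = $3,985.2240185

$3,985.22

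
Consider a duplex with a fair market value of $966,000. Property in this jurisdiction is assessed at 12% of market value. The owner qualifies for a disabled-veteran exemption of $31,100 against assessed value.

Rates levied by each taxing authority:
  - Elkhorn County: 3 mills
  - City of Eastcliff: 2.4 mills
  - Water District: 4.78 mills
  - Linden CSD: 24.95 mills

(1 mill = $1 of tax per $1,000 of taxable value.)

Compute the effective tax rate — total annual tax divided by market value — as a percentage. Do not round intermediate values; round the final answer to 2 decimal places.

0.31%

Assessed value = $966,000 × 0.12 = $115,920
Taxable value = $115,920 − $31,100 = $84,820
Elkhorn County: $84,820 × 0.003 = $254.46
City of Eastcliff: $84,820 × 0.0024 = $203.568
Water District: $84,820 × 0.00478 = $405.4396
Linden CSD: $84,820 × 0.02495 = $2,116.259
Total tax = $2,979.7266
Effective rate = $2,979.7266 ÷ $966,000 = 0.31% of market value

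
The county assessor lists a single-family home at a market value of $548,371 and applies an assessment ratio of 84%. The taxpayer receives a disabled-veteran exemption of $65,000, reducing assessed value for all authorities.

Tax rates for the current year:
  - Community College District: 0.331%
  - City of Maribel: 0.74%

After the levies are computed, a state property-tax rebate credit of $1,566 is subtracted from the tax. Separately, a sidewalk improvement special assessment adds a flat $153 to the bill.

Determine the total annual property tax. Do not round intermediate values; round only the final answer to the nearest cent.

$2,824.21

Assessed value = $548,371 × 0.84 = $460,631.64
Taxable value = $460,631.64 − $65,000 = $395,631.64
Community College District: $395,631.64 × 0.00331 = $1,309.5407284
City of Maribel: $395,631.64 × 0.0074 = $2,927.674136
Levies subtotal = $4,237.2148644
After credit = $4,237.2148644 − $1,566 = $2,671.2148644
Total = $2,671.2148644 + $153 = $2,824.2148644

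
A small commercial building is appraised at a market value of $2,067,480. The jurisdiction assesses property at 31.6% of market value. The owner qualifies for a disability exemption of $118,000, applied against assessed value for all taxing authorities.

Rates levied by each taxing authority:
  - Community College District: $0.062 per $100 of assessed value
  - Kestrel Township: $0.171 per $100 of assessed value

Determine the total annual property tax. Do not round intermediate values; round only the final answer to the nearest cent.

$1,247.30

Assessed value = $2,067,480 × 0.316 = $653,323.68
Taxable value = $653,323.68 − $118,000 = $535,323.68
Community College District: $535,323.68 × 0.00062 = $331.9006816
Kestrel Township: $535,323.68 × 0.00171 = $915.4034928
Total = $331.9006816 + $915.4034928 = $1,247.3041744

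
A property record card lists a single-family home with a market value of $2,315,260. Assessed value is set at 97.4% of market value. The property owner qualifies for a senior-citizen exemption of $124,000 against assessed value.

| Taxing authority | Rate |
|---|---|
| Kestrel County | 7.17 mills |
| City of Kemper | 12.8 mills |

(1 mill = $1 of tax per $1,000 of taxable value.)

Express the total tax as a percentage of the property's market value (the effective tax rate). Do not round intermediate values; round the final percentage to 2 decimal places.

1.84%

Assessed value = $2,315,260 × 0.974 = $2,255,063.24
Taxable value = $2,255,063.24 − $124,000 = $2,131,063.24
Kestrel County: $2,131,063.24 × 0.00717 = $15,279.7234308
City of Kemper: $2,131,063.24 × 0.0128 = $27,277.609472
Total tax = $42,557.3329028
Effective rate = $42,557.3329028 ÷ $2,315,260 = 1.84% of market value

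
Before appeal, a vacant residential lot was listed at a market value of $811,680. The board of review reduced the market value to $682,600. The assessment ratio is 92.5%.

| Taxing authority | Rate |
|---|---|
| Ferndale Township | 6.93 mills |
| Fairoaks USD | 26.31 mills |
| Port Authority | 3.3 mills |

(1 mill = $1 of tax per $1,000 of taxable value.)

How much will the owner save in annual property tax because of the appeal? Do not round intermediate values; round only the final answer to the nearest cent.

$4,362.84

Old assessed value = $811,680 × 0.925 = $750,804
New assessed value = $682,600 × 0.925 = $631,405
Combined rate = 0.00693 + 0.02631 + 0.0033 = 0.03654
Old tax = $750,804 × 0.03654 = $27,434.37816
New tax = $631,405 × 0.03654 = $23,071.5387
Reduction = $27,434.37816 − $23,071.5387 = $4,362.83946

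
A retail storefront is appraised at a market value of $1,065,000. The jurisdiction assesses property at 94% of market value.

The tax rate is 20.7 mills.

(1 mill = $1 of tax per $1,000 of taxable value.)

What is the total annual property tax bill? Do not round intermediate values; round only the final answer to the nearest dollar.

Assessed value = $1,065,000 × 0.94 = $1,001,100
Tax = $1,001,100 × 0.0207 = $20,722.77

$20,723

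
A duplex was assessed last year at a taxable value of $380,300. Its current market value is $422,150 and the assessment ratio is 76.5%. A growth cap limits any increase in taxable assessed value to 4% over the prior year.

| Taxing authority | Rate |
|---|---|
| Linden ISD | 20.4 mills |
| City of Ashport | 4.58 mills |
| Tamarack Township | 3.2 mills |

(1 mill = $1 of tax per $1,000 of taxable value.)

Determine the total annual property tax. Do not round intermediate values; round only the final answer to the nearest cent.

$9,100.58

Uncapped assessed value = $422,150 × 0.765 = $322,944.75
Cap limit = $380,300 × 1.04 = $395,512
Taxable assessed value = min($322,944.75, $395,512) = $322,944.75 (cap does not bind)
Linden ISD: $322,944.75 × 0.0204 = $6,588.0729
City of Ashport: $322,944.75 × 0.00458 = $1,479.086955
Tamarack Township: $322,944.75 × 0.0032 = $1,033.4232
Total = $9,100.583055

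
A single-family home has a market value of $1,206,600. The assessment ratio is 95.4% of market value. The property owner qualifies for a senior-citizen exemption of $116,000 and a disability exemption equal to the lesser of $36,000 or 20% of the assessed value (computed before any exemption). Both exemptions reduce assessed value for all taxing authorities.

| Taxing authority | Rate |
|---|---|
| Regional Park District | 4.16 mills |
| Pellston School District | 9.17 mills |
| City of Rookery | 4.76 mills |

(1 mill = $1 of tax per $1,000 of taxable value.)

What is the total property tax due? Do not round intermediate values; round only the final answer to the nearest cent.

Assessed value = $1,206,600 × 0.954 = $1,151,096.4
Disability exemption = min($36,000, 20% × $1,151,096.4) = min($36,000, $230,219.28) = $36,000 (dollar cap binds)
Taxable value = $1,151,096.4 − $116,000 − $36,000 = $999,096.4
Regional Park District: $999,096.4 × 0.00416 = $4,156.241024
Pellston School District: $999,096.4 × 0.00917 = $9,161.713988
City of Rookery: $999,096.4 × 0.00476 = $4,755.698864
Total = $18,073.653876

$18,073.65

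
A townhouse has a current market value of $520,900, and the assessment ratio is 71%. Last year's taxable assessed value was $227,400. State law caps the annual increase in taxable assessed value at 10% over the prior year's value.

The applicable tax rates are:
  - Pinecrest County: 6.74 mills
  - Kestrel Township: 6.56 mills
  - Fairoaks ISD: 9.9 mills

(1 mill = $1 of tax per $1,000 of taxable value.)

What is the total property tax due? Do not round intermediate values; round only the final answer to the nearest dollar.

$5,803

Uncapped assessed value = $520,900 × 0.71 = $369,839
Cap limit = $227,400 × 1.1 = $250,140
Taxable assessed value = min($369,839, $250,140) = $250,140 (cap binds)
Pinecrest County: $250,140 × 0.00674 = $1,685.9436
Kestrel Township: $250,140 × 0.00656 = $1,640.9184
Fairoaks ISD: $250,140 × 0.0099 = $2,476.386
Total = $5,803.248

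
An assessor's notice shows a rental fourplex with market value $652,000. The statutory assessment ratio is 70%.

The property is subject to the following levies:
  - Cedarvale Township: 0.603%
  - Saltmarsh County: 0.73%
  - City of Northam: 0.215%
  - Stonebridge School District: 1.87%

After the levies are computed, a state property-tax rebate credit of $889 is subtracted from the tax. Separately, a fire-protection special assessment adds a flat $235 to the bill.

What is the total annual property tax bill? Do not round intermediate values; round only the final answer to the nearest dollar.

$14,946

Assessed value = $652,000 × 0.7 = $456,400
Cedarvale Township: $456,400 × 0.00603 = $2,752.092
Saltmarsh County: $456,400 × 0.0073 = $3,331.72
City of Northam: $456,400 × 0.00215 = $981.26
Stonebridge School District: $456,400 × 0.0187 = $8,534.68
Levies subtotal = $15,599.752
After credit = $15,599.752 − $889 = $14,710.752
Total = $14,710.752 + $235 = $14,945.752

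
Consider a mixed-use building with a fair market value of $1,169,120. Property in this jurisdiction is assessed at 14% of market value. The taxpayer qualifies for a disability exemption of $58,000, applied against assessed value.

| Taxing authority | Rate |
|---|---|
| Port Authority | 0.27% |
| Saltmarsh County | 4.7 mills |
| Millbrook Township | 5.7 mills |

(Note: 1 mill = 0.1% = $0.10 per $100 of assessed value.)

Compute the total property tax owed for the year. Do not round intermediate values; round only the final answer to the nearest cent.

$1,384.37

Assessed value = $1,169,120 × 0.14 = $163,676.8
Taxable value = $163,676.8 − $58,000 = $105,676.8
Port Authority: $105,676.8 × 0.0027 = $285.32736
Saltmarsh County: $105,676.8 × 0.0047 = $496.68096
Millbrook Township: $105,676.8 × 0.0057 = $602.35776
Total = $1,384.36608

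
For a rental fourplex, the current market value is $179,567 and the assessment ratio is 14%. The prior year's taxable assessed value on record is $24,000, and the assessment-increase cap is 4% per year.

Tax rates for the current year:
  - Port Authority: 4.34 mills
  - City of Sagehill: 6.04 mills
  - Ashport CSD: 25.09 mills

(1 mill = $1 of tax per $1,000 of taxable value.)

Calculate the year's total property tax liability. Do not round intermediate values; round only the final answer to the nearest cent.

$885.33

Uncapped assessed value = $179,567 × 0.14 = $25,139.38
Cap limit = $24,000 × 1.04 = $24,960
Taxable assessed value = min($25,139.38, $24,960) = $24,960 (cap binds)
Port Authority: $24,960 × 0.00434 = $108.3264
City of Sagehill: $24,960 × 0.00604 = $150.7584
Ashport CSD: $24,960 × 0.02509 = $626.2464
Total = $885.3312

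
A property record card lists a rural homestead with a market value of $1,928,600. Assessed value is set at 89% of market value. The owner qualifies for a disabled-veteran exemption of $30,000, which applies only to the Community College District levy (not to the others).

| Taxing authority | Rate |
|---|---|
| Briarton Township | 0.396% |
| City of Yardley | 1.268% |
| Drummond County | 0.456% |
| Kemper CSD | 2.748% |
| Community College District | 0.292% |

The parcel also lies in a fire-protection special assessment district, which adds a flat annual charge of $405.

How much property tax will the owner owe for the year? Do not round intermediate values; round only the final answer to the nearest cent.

Assessed value = $1,928,600 × 0.89 = $1,716,454
Briarton Township: $1,716,454 × 0.00396 = $6,797.15784
City of Yardley: $1,716,454 × 0.01268 = $21,764.63672
Drummond County: $1,716,454 × 0.00456 = $7,827.03024
Kemper CSD: $1,716,454 × 0.02748 = $47,168.15592
Community College District: ($1,716,454 − $30,000) × 0.00292 = $1,686,454 × 0.00292 = $4,924.44568
Levies subtotal = $88,481.4264
Total = $88,481.4264 + $405 = $88,886.4264

$88,886.43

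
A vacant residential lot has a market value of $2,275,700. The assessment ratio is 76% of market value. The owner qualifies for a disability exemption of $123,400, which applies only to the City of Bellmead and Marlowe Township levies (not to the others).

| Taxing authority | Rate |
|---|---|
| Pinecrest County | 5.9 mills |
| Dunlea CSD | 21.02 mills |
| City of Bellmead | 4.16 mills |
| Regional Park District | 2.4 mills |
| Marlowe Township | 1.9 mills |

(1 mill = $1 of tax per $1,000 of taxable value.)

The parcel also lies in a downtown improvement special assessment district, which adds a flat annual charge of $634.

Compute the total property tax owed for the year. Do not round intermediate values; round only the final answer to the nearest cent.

$61,077.04

Assessed value = $2,275,700 × 0.76 = $1,729,532
Pinecrest County: $1,729,532 × 0.0059 = $10,204.2388
Dunlea CSD: $1,729,532 × 0.02102 = $36,354.76264
City of Bellmead: ($1,729,532 − $123,400) × 0.00416 = $1,606,132 × 0.00416 = $6,681.50912
Regional Park District: $1,729,532 × 0.0024 = $4,150.8768
Marlowe Township: ($1,729,532 − $123,400) × 0.0019 = $1,606,132 × 0.0019 = $3,051.6508
Levies subtotal = $60,443.03816
Total = $60,443.03816 + $634 = $61,077.03816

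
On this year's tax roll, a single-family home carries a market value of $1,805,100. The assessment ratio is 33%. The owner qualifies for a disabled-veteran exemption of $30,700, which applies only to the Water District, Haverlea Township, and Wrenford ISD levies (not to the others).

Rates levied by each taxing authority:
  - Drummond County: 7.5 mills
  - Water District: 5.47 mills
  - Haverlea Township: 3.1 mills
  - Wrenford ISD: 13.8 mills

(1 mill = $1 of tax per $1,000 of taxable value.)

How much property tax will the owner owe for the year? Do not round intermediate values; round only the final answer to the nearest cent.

$17,106.29

Assessed value = $1,805,100 × 0.33 = $595,683
Drummond County: $595,683 × 0.0075 = $4,467.6225
Water District: ($595,683 − $30,700) × 0.00547 = $564,983 × 0.00547 = $3,090.45701
Haverlea Township: ($595,683 − $30,700) × 0.0031 = $564,983 × 0.0031 = $1,751.4473
Wrenford ISD: ($595,683 − $30,700) × 0.0138 = $564,983 × 0.0138 = $7,796.7654
Total = $17,106.29221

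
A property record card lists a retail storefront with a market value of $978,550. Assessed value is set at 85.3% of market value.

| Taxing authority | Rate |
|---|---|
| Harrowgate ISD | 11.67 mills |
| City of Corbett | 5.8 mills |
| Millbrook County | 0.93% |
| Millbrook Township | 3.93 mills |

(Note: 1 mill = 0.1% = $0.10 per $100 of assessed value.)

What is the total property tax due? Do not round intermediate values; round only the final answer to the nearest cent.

$25,625.39

Assessed value = $978,550 × 0.853 = $834,703.15
Harrowgate ISD: $834,703.15 × 0.01167 = $9,740.9857605
City of Corbett: $834,703.15 × 0.0058 = $4,841.27827
Millbrook County: $834,703.15 × 0.0093 = $7,762.739295
Millbrook Township: $834,703.15 × 0.00393 = $3,280.3833795
Total = $25,625.386705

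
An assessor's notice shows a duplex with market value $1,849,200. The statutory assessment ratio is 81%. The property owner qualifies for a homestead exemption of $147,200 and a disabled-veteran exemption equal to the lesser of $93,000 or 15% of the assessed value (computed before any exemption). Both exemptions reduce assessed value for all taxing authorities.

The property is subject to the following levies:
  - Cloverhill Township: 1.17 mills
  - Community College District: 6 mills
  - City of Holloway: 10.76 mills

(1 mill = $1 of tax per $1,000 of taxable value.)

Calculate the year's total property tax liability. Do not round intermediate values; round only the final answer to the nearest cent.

Assessed value = $1,849,200 × 0.81 = $1,497,852
Disabled-veteran exemption = min($93,000, 15% × $1,497,852) = min($93,000, $224,677.8) = $93,000 (dollar cap binds)
Taxable value = $1,497,852 − $147,200 − $93,000 = $1,257,652
Cloverhill Township: $1,257,652 × 0.00117 = $1,471.45284
Community College District: $1,257,652 × 0.006 = $7,545.912
City of Holloway: $1,257,652 × 0.01076 = $13,532.33552
Total = $22,549.70036

$22,549.70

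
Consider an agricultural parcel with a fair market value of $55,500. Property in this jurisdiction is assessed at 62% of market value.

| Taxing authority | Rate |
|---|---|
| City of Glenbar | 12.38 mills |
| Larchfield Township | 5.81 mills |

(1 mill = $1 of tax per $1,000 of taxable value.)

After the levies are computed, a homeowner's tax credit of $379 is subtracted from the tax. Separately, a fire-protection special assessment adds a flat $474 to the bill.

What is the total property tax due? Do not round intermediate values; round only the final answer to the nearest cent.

$720.92

Assessed value = $55,500 × 0.62 = $34,410
City of Glenbar: $34,410 × 0.01238 = $425.9958
Larchfield Township: $34,410 × 0.00581 = $199.9221
Levies subtotal = $625.9179
After credit = $625.9179 − $379 = $246.9179
Total = $246.9179 + $474 = $720.9179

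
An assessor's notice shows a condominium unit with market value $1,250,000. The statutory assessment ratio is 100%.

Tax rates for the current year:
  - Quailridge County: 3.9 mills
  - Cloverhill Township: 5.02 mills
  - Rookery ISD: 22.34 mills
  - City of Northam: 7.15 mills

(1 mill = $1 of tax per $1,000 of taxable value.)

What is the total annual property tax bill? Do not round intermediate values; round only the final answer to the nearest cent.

Assessed value = $1,250,000 × 1 = $1,250,000
Quailridge County: $1,250,000 × 0.0039 = $4,875
Cloverhill Township: $1,250,000 × 0.00502 = $6,275
Rookery ISD: $1,250,000 × 0.02234 = $27,925
City of Northam: $1,250,000 × 0.00715 = $8,937.5
Total = $4,875 + $6,275 + $27,925 + $8,937.5 = $48,012.5

$48,012.50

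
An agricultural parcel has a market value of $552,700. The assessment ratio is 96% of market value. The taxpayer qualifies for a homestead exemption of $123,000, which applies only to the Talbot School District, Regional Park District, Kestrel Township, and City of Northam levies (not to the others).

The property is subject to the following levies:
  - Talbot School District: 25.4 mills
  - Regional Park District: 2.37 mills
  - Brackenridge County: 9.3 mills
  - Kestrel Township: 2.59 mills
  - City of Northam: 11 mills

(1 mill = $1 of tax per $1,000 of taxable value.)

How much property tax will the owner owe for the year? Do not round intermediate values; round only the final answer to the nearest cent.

Assessed value = $552,700 × 0.96 = $530,592
Talbot School District: ($530,592 − $123,000) × 0.0254 = $407,592 × 0.0254 = $10,352.8368
Regional Park District: ($530,592 − $123,000) × 0.00237 = $407,592 × 0.00237 = $965.99304
Brackenridge County: $530,592 × 0.0093 = $4,934.5056
Kestrel Township: ($530,592 − $123,000) × 0.00259 = $407,592 × 0.00259 = $1,055.66328
City of Northam: ($530,592 − $123,000) × 0.011 = $407,592 × 0.011 = $4,483.512
Total = $21,792.51072

$21,792.51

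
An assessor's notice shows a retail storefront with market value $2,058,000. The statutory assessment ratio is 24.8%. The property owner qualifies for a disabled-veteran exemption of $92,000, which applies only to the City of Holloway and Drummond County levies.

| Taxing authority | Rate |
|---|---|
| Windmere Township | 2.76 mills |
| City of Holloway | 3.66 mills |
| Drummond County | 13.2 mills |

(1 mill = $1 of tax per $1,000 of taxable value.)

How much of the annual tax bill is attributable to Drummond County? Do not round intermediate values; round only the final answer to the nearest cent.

$5,522.67

Assessed value = $2,058,000 × 0.248 = $510,384
Drummond County taxable value = $510,384 − $92,000 = $418,384
Drummond County levy = $418,384 × 0.0132 = $5,522.6688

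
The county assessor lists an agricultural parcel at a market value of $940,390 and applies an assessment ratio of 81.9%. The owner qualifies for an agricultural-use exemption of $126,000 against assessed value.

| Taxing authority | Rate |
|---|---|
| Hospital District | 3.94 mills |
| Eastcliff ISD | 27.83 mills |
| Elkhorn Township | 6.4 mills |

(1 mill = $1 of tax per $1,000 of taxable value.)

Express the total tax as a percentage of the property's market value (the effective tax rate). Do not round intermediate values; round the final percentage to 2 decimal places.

Assessed value = $940,390 × 0.819 = $770,179.41
Taxable value = $770,179.41 − $126,000 = $644,179.41
Hospital District: $644,179.41 × 0.00394 = $2,538.0668754
Eastcliff ISD: $644,179.41 × 0.02783 = $17,927.5129803
Elkhorn Township: $644,179.41 × 0.0064 = $4,122.748224
Total tax = $24,588.3280797
Effective rate = $24,588.3280797 ÷ $940,390 = 2.61% of market value

2.61%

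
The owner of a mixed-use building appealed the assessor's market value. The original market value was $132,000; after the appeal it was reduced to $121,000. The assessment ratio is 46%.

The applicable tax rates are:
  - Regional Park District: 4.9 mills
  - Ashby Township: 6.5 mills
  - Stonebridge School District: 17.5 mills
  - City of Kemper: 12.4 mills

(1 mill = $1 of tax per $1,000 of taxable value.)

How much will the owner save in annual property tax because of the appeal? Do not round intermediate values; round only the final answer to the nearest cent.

Old assessed value = $132,000 × 0.46 = $60,720
New assessed value = $121,000 × 0.46 = $55,660
Combined rate = 0.0049 + 0.0065 + 0.0175 + 0.0124 = 0.0413
Old tax = $60,720 × 0.0413 = $2,507.736
New tax = $55,660 × 0.0413 = $2,298.758
Reduction = $2,507.736 − $2,298.758 = $208.978

$208.98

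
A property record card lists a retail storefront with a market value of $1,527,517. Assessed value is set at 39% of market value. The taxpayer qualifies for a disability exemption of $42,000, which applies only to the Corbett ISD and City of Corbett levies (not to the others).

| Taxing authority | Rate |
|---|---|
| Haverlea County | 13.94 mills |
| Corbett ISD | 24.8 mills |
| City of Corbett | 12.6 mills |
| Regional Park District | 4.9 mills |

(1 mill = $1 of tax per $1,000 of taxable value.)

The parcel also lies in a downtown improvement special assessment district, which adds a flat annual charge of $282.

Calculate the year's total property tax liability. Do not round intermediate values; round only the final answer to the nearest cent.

Assessed value = $1,527,517 × 0.39 = $595,731.63
Haverlea County: $595,731.63 × 0.01394 = $8,304.4989222
Corbett ISD: ($595,731.63 − $42,000) × 0.0248 = $553,731.63 × 0.0248 = $13,732.544424
City of Corbett: ($595,731.63 − $42,000) × 0.0126 = $553,731.63 × 0.0126 = $6,977.018538
Regional Park District: $595,731.63 × 0.0049 = $2,919.084987
Levies subtotal = $31,933.1468712
Total = $31,933.1468712 + $282 = $32,215.1468712

$32,215.15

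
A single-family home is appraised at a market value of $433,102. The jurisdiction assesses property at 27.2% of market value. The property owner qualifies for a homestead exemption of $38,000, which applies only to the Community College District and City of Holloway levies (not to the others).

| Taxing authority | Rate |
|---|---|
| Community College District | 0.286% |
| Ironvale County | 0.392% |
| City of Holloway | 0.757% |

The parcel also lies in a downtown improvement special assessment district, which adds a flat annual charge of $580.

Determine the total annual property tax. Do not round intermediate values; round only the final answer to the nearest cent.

$1,874.14

Assessed value = $433,102 × 0.272 = $117,803.744
Community College District: ($117,803.744 − $38,000) × 0.00286 = $79,803.744 × 0.00286 = $228.23870784
Ironvale County: $117,803.744 × 0.00392 = $461.79067648
City of Holloway: ($117,803.744 − $38,000) × 0.00757 = $79,803.744 × 0.00757 = $604.11434208
Levies subtotal = $1,294.1437264
Total = $1,294.1437264 + $580 = $1,874.1437264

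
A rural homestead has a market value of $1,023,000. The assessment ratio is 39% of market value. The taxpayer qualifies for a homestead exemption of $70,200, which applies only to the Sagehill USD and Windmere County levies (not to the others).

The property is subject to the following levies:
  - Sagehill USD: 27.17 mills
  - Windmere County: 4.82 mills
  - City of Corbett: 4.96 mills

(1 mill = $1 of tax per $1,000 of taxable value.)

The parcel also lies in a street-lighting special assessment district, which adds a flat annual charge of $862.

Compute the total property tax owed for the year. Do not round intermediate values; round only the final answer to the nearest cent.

$13,358.24

Assessed value = $1,023,000 × 0.39 = $398,970
Sagehill USD: ($398,970 − $70,200) × 0.02717 = $328,770 × 0.02717 = $8,932.6809
Windmere County: ($398,970 − $70,200) × 0.00482 = $328,770 × 0.00482 = $1,584.6714
City of Corbett: $398,970 × 0.00496 = $1,978.8912
Levies subtotal = $12,496.2435
Total = $12,496.2435 + $862 = $13,358.2435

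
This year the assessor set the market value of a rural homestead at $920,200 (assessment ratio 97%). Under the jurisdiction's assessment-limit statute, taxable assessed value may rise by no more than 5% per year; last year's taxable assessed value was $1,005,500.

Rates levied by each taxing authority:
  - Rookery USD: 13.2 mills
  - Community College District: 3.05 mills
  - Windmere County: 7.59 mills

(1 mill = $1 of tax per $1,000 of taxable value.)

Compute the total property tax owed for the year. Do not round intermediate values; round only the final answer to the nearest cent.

Uncapped assessed value = $920,200 × 0.97 = $892,594
Cap limit = $1,005,500 × 1.05 = $1,055,775
Taxable assessed value = min($892,594, $1,055,775) = $892,594 (cap does not bind)
Rookery USD: $892,594 × 0.0132 = $11,782.2408
Community College District: $892,594 × 0.00305 = $2,722.4117
Windmere County: $892,594 × 0.00759 = $6,774.78846
Total = $21,279.44096

$21,279.44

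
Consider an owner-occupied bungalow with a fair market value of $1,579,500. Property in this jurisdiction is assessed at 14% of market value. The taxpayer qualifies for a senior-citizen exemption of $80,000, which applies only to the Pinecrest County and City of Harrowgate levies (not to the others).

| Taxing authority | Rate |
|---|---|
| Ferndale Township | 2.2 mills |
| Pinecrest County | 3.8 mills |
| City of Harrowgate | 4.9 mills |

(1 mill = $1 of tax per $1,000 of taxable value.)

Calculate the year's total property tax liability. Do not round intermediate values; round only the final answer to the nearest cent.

Assessed value = $1,579,500 × 0.14 = $221,130
Ferndale Township: $221,130 × 0.0022 = $486.486
Pinecrest County: ($221,130 − $80,000) × 0.0038 = $141,130 × 0.0038 = $536.294
City of Harrowgate: ($221,130 − $80,000) × 0.0049 = $141,130 × 0.0049 = $691.537
Total = $1,714.317

$1,714.32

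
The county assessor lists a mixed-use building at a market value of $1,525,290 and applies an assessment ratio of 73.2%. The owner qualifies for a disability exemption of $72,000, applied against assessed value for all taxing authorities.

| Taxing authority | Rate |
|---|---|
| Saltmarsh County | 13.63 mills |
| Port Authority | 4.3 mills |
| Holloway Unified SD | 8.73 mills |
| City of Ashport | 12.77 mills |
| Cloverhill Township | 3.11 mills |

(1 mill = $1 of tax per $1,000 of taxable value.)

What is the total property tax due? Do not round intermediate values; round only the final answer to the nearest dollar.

$44,434

Assessed value = $1,525,290 × 0.732 = $1,116,512.28
Taxable value = $1,116,512.28 − $72,000 = $1,044,512.28
Saltmarsh County: $1,044,512.28 × 0.01363 = $14,236.7023764
Port Authority: $1,044,512.28 × 0.0043 = $4,491.402804
Holloway Unified SD: $1,044,512.28 × 0.00873 = $9,118.5922044
City of Ashport: $1,044,512.28 × 0.01277 = $13,338.4218156
Cloverhill Township: $1,044,512.28 × 0.00311 = $3,248.4331908
Total = $14,236.7023764 + $4,491.402804 + $9,118.5922044 + $13,338.4218156 + $3,248.4331908 = $44,433.5523912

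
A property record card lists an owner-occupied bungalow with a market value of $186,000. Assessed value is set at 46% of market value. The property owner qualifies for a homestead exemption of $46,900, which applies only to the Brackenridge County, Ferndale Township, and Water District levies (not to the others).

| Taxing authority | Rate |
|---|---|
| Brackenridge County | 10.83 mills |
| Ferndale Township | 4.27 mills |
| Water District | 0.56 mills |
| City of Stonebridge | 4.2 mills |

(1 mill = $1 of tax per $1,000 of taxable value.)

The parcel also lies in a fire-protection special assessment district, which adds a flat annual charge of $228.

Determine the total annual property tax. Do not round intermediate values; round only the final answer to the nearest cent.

Assessed value = $186,000 × 0.46 = $85,560
Brackenridge County: ($85,560 − $46,900) × 0.01083 = $38,660 × 0.01083 = $418.6878
Ferndale Township: ($85,560 − $46,900) × 0.00427 = $38,660 × 0.00427 = $165.0782
Water District: ($85,560 − $46,900) × 0.00056 = $38,660 × 0.00056 = $21.6496
City of Stonebridge: $85,560 × 0.0042 = $359.352
Levies subtotal = $964.7676
Total = $964.7676 + $228 = $1,192.7676

$1,192.77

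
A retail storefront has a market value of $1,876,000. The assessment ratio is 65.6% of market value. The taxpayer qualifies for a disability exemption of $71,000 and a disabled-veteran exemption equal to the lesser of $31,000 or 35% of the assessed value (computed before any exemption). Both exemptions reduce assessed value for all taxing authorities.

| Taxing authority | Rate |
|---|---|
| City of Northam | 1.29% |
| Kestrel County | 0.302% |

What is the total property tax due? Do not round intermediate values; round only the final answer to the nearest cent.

Assessed value = $1,876,000 × 0.656 = $1,230,656
Disabled-veteran exemption = min($31,000, 35% × $1,230,656) = min($31,000, $430,729.6) = $31,000 (dollar cap binds)
Taxable value = $1,230,656 − $71,000 − $31,000 = $1,128,656
City of Northam: $1,128,656 × 0.0129 = $14,559.6624
Kestrel County: $1,128,656 × 0.00302 = $3,408.54112
Total = $17,968.20352

$17,968.20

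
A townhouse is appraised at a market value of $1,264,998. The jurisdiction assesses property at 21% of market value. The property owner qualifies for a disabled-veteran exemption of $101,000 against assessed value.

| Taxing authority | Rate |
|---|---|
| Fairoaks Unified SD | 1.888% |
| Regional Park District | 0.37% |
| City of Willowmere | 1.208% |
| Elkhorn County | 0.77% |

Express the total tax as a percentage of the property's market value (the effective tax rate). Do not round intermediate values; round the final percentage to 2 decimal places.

Assessed value = $1,264,998 × 0.21 = $265,649.58
Taxable value = $265,649.58 − $101,000 = $164,649.58
Fairoaks Unified SD: $164,649.58 × 0.01888 = $3,108.5840704
Regional Park District: $164,649.58 × 0.0037 = $609.203446
City of Willowmere: $164,649.58 × 0.01208 = $1,988.9669264
Elkhorn County: $164,649.58 × 0.0077 = $1,267.801766
Total tax = $6,974.5562088
Effective rate = $6,974.5562088 ÷ $1,264,998 = 0.55% of market value

0.55%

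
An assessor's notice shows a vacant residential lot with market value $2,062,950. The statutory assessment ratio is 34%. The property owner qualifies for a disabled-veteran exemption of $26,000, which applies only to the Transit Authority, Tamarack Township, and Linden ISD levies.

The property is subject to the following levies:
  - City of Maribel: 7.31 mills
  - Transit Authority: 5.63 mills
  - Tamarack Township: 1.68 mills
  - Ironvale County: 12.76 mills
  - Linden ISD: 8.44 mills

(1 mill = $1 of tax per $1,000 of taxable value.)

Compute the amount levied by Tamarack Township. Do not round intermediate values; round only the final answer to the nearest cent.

$1,134.68

Assessed value = $2,062,950 × 0.34 = $701,403
Tamarack Township taxable value = $701,403 − $26,000 = $675,403
Tamarack Township levy = $675,403 × 0.00168 = $1,134.67704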